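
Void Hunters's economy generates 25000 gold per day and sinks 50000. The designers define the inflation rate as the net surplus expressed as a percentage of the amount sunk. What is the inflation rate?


Net gold = 25000 - 50000 = -25000
Inflation rate = net / sunk * 100 = -25000 / 50000 * 100
= -0.5 * 100
= -50.00%

-50.00%


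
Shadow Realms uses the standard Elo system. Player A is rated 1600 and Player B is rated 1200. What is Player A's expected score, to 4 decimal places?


Elo expected score: Ea = 1/(1 + 10^((Rb-Ra)/400))
Rb - Ra = 1200 - 1600 = -400
(Rb-Ra)/400 = -400/400 = -1.0
10^-1.0 = 0.1
Ea = 1/(1 + 0.1) = 1/1.1 = 0.9091

0.9091


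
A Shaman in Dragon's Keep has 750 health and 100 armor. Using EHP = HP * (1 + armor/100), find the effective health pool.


EHP = 750 * (1 + 100/100)
= 750 * (1 + 1.0)
= 750 * 2.0
= 1500.0

1500.0 EHP


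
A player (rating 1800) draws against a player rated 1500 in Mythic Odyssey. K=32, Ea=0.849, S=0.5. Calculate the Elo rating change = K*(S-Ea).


Elo update: delta = K * (S - Ea), where S = 0.5 (draws)
S - Ea = 0.5 - 0.849 = -0.349
Rating change = 32 * -0.349
= -11.17

-11.17 rating points


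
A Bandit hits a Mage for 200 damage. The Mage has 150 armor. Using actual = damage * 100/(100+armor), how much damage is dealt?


actual = 200 * 100 / (100 + 150)
= 200 * 100 / 250
= 20000 / 250
= 80.00

80.00 damage


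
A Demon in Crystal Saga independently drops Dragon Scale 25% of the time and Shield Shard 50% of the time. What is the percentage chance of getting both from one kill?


For independent events, P(both) = P(A) * P(B)
= 25% * 50%
= 1250 / 100 %
= 12.5%

12.5%


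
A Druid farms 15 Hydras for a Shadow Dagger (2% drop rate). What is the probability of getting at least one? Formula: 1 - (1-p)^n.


P(at least one) = 1 - P(none) = 1 - (1-p)^n
p = 2/100 = 0.02
1 - p = 0.98
(1 - p)^15 = 0.98^15 = 0.738569
P(at least one) = 1 - 0.738569 = 0.2614

0.2614


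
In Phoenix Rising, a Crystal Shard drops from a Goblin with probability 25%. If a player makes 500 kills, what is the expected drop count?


Expected drops = kills * (drop_rate / 100)
= 500 * (25 / 100)
= 500 * 0.25
= 125.0

125.0 drops


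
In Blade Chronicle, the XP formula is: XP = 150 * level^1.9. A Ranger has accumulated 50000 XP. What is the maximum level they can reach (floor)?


XP = 150 * level^1.9, so level = (XP / 150)^(1/1.9)
= (50000 / 150)^(1/1.9)
= 333.3333^0.5263
= 21.2731
Floor: level = 21

level 21


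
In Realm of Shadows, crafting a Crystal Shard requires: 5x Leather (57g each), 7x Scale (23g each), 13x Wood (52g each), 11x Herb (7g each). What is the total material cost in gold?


Cost breakdown:
  Leather: 5 * 57 = 285
  Scale: 7 * 23 = 161
  Wood: 13 * 52 = 676
  Herb: 11 * 7 = 77
Total = 285 + 161 + 676 + 77 = 1199

1199 gold


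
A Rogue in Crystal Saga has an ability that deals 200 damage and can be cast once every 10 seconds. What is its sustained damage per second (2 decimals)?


DPS = damage / cooldown
= 200 / 10
= 20.00

20.00 DPS


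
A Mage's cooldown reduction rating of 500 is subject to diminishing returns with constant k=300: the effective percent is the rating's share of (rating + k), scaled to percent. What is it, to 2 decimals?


effective% = rating / (rating + k) * 100
= 500 / (500 + 300) * 100
= 500 / 800 * 100
= 0.625 * 100
= 62.50%

62.50%


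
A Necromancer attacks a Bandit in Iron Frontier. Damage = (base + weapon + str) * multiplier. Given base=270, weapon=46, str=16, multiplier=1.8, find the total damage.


Sum base + weapon + str = 270 + 46 + 16 = 332
Multiply by 1.8:
332 * 1.8 = 597.6

597.6 damage


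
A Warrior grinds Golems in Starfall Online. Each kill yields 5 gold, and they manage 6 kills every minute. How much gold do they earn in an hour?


Gold per minute = 5 * 6 = 30
Gold per hour = 30 * 60 = 1800

1800 gold/hour


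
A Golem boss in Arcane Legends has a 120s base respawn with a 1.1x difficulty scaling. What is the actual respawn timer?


Respawn time = base * multiplier
= 120 * 1.1
= 132.0 seconds

132.0 seconds


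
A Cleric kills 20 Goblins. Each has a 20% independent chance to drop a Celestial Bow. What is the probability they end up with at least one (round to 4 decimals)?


P(at least one) = 1 - P(none) = 1 - (1-p)^n
p = 20/100 = 0.2
1 - p = 0.8
(1 - p)^20 = 0.8^20 = 0.011529
P(at least one) = 1 - 0.011529 = 0.9885

0.9885


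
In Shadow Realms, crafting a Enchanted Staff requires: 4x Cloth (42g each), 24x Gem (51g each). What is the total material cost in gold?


Cost breakdown:
  Cloth: 4 * 42 = 168
  Gem: 24 * 51 = 1224
Total = 168 + 1224 = 1392

1392 gold


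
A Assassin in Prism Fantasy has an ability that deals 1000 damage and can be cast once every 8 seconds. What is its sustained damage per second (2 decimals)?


DPS = damage / cooldown
= 1000 / 8
= 125.00

125.00 DPS


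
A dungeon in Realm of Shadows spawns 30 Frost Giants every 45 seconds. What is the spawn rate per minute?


Spawns per minute = count * (60 / interval)
= 30 * (60 / 45)
= 30 * 1.3333
= 40.0

40.0 per minute


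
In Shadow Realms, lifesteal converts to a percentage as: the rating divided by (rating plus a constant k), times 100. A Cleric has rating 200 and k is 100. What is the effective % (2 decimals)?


effective% = rating / (rating + k) * 100
= 200 / (200 + 100) * 100
= 200 / 300 * 100
= 0.666667 * 100
= 66.67%

66.67%


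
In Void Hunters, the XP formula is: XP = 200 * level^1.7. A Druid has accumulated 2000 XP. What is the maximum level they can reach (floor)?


XP = 200 * level^1.7, so level = (XP / 200)^(1/1.7)
= (2000 / 200)^(1/1.7)
= 10.0^0.5882
= 3.8747
Floor: level = 3

level 3


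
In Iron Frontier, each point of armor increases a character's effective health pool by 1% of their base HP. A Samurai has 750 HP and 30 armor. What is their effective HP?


EHP = 750 * (1 + 30/100)
= 750 * (1 + 0.3)
= 750 * 1.3
= 975.0

975.0 EHP


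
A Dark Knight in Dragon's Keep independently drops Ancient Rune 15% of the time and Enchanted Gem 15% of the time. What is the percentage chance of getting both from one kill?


For independent events, P(both) = P(A) * P(B)
= 15% * 15%
= 225 / 100 %
= 2.25%

2.25%


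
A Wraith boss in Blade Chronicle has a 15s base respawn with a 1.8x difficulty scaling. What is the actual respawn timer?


Respawn time = base * multiplier
= 15 * 1.8
= 27.0 seconds

27.0 seconds


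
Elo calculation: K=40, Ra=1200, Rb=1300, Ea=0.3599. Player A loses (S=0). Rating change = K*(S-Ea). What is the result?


Elo update: delta = K * (S - Ea), where S = 0 (loses)
S - Ea = 0 - 0.3599 = -0.3599
Rating change = 40 * -0.3599
= -14.40

-14.40 rating points


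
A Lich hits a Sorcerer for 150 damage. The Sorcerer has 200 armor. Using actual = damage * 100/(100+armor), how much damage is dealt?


actual = 150 * 100 / (100 + 200)
= 150 * 100 / 300
= 15000 / 300
= 50.00

50.00 damage


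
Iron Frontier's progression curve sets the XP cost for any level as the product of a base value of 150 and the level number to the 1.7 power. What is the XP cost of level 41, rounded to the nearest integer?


XP = 150 * level^1.7
Substitute level = 41:
XP = 150 * 41^1.7
= 150 * 551.7376
= 82761

82761 XP


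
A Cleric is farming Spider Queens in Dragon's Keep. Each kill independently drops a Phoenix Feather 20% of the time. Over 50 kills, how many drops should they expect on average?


Expected drops = kills * (drop_rate / 100)
= 50 * (20 / 100)
= 50 * 0.2
= 10.0

10.0 drops


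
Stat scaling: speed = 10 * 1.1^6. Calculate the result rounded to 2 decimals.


value = base * growth^level
= 10 * 1.1^6
= 10 * 1.771561
= 17.72

17.72 speed


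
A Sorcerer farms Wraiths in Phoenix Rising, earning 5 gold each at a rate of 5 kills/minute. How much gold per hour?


Gold per minute = 5 * 5 = 25
Gold per hour = 25 * 60 = 1500

1500 gold/hour


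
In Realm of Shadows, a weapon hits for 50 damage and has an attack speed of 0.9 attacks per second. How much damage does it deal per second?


DPS = damage * attack_speed
= 50 * 0.9
= 45.0

45.0 DPS


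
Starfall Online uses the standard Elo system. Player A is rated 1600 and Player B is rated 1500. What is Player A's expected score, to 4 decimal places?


Elo expected score: Ea = 1/(1 + 10^((Rb-Ra)/400))
Rb - Ra = 1500 - 1600 = -100
(Rb-Ra)/400 = -100/400 = -0.25
10^-0.25 = 0.562341
Ea = 1/(1 + 0.562341) = 1/1.562341 = 0.6401

0.6401


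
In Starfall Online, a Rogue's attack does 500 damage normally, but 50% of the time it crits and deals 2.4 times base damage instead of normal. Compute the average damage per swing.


E[dmg] = base * (1 + crit_chance * (crit_mult - 1))
cc as decimal = 50/100 = 0.5
cm - 1 = 2.4 - 1 = 1.4
Bonus factor = 0.5 * 1.4 = 0.7
Total multiplier = 1 + 0.7 = 1.7
Expected damage = 500 * 1.7 = 850.00

850.00 damage


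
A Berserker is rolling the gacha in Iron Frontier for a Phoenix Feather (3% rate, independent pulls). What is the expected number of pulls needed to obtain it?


Expected pulls for a geometric distribution = 1/p = 100 / rate%
= 100 / 3
= 33.33

33.33 pulls


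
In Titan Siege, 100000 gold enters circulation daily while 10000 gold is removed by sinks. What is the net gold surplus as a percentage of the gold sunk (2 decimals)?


Net gold = 100000 - 10000 = 90000
Inflation rate = net / sunk * 100 = 90000 / 10000 * 100
= 9.0 * 100
= 900.00%

900.00%


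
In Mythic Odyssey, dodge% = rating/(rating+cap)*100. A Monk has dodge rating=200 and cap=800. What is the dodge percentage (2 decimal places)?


dodge% = 200 / (200 + 800) * 100
= 200 / 1000 * 100
= 0.2 * 100
= 20.00%

20.00%


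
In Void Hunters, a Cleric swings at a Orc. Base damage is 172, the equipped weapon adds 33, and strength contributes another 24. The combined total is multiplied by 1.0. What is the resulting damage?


Sum base + weapon + str = 172 + 33 + 24 = 229
Multiply by 1.0:
229 * 1.0 = 229.0

229.0 damage


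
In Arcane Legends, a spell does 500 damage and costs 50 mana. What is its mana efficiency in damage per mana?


Efficiency = damage / mana
= 500 / 50
= 10.00

10.00 dmg/mana


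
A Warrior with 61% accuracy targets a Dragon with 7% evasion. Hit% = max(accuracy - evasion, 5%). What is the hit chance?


accuracy - evasion = 61 - 7 = 54
Apply floor: max(54, 5) = 54
Hit chance = 54%

54%


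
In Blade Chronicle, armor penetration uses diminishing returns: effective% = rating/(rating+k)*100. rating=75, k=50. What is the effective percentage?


effective% = rating / (rating + k) * 100
= 75 / (75 + 50) * 100
= 75 / 125 * 100
= 0.6 * 100
= 60.00%

60.00%


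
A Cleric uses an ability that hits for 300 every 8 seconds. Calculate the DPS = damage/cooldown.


DPS = damage / cooldown
= 300 / 8
= 37.50

37.50 DPS


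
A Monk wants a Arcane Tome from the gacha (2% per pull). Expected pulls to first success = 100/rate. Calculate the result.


Expected pulls for a geometric distribution = 1/p = 100 / rate%
= 100 / 2
= 50.0

50.0 pulls


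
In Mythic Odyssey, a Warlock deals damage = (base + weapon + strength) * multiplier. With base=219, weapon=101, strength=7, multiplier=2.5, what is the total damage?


Sum base + weapon + str = 219 + 101 + 7 = 327
Multiply by 2.5:
327 * 2.5 = 817.5

817.5 damage


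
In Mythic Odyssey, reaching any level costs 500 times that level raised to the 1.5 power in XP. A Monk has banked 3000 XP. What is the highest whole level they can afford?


XP = 500 * level^1.5, so level = (XP / 500)^(1/1.5)
= (3000 / 500)^(1/1.5)
= 6.0^0.6667
= 3.3019
Floor: level = 3

level 3


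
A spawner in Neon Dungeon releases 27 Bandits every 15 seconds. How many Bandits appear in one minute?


Spawns per minute = count * (60 / interval)
= 27 * (60 / 15)
= 27 * 4.0
= 108.0

108.0 per minute


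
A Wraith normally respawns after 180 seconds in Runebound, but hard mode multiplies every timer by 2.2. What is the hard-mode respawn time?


Respawn time = base * multiplier
= 180 * 2.2
= 396.0 seconds

396.0 seconds


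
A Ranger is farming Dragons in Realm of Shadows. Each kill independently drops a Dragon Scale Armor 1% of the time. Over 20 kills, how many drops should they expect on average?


Expected drops = kills * (drop_rate / 100)
= 20 * (1 / 100)
= 20 * 0.01
= 0.2

0.2 drops


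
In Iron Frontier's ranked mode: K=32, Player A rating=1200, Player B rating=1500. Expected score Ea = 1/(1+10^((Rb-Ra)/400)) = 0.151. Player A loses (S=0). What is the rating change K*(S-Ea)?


Elo update: delta = K * (S - Ea), where S = 0 (loses)
S - Ea = 0 - 0.151 = -0.151
Rating change = 32 * -0.151
= -4.83

-4.83 rating points


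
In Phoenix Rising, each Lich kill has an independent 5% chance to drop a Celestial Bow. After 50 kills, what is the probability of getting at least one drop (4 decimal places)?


P(at least one) = 1 - P(none) = 1 - (1-p)^n
p = 5/100 = 0.05
1 - p = 0.95
(1 - p)^50 = 0.95^50 = 0.076945
P(at least one) = 1 - 0.076945 = 0.9231

0.9231


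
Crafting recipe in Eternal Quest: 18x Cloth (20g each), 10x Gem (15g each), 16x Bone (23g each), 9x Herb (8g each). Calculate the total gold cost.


Cost breakdown:
  Cloth: 18 * 20 = 360
  Gem: 10 * 15 = 150
  Bone: 16 * 23 = 368
  Herb: 9 * 8 = 72
Total = 360 + 150 + 368 + 72 = 950

950 gold


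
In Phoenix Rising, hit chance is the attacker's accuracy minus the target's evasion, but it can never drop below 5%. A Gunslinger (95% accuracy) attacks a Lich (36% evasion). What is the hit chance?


accuracy - evasion = 95 - 36 = 59
Apply floor: max(59, 5) = 59
Hit chance = 59%

59%


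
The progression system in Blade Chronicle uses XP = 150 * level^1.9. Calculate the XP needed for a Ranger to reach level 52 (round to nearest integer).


XP = 150 * level^1.9
Substitute level = 52:
XP = 150 * 52^1.9
= 150 * 1821.4043
= 273211

273211 XP


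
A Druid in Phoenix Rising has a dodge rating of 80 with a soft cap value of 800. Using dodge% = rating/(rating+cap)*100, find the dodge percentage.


dodge% = 80 / (80 + 800) * 100
= 80 / 880 * 100
= 0.090909 * 100
= 9.09%

9.09%


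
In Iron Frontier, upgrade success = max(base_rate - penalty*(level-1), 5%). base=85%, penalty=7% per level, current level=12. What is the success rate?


raw_rate = 85 - 7 * (12 - 1)
= 85 - 7 * 11
= 85 - 77
= 8
Apply floor: max(8, 5) = 8%

8%


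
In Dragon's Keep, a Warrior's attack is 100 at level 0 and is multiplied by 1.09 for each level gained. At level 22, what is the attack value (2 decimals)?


value = base * growth^level
= 100 * 1.09^22
= 100 * 6.6586
= 665.86

665.86 attack


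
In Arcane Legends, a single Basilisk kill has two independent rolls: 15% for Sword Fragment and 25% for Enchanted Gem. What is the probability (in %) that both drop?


For independent events, P(both) = P(A) * P(B)
= 15% * 25%
= 375 / 100 %
= 3.75%

3.75%


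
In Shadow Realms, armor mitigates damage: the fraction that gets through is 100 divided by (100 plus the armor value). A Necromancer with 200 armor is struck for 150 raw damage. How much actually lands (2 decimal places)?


actual = 150 * 100 / (100 + 200)
= 150 * 100 / 300
= 15000 / 300
= 50.00

50.00 damage


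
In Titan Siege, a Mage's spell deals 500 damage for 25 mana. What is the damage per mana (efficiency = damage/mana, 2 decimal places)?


Efficiency = damage / mana
= 500 / 25
= 20.00

20.00 dmg/mana


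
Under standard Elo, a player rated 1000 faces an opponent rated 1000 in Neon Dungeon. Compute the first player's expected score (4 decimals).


Elo expected score: Ea = 1/(1 + 10^((Rb-Ra)/400))
Rb - Ra = 1000 - 1000 = 0
(Rb-Ra)/400 = 0/400 = 0.0
10^0.0 = 1.0
Ea = 1/(1 + 1.0) = 1/2.0 = 0.5000

0.5000


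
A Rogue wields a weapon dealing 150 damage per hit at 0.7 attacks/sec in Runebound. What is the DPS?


DPS = damage * attack_speed
= 150 * 0.7
= 105.0

105.0 DPS


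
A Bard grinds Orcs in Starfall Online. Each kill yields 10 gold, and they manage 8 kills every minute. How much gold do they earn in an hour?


Gold per minute = 10 * 8 = 80
Gold per hour = 80 * 60 = 4800

4800 gold/hour


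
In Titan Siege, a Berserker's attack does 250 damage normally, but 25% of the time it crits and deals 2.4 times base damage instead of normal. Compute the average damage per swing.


E[dmg] = base * (1 + crit_chance * (crit_mult - 1))
cc as decimal = 25/100 = 0.25
cm - 1 = 2.4 - 1 = 1.4
Bonus factor = 0.25 * 1.4 = 0.35
Total multiplier = 1 + 0.35 = 1.35
Expected damage = 250 * 1.35 = 337.50

337.50 damage


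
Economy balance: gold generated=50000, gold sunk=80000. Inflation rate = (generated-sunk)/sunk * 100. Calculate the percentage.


Net gold = 50000 - 80000 = -30000
Inflation rate = net / sunk * 100 = -30000 / 80000 * 100
= -0.375 * 100
= -37.50%

-37.50%


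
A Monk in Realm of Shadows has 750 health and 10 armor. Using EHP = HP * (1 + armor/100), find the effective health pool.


EHP = 750 * (1 + 10/100)
= 750 * (1 + 0.1)
= 750 * 1.1
= 825.0

825.0 EHP


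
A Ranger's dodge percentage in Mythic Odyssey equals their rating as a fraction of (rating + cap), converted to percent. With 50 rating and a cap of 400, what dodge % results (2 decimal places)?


dodge% = 50 / (50 + 400) * 100
= 50 / 450 * 100
= 0.111111 * 100
= 11.11%

11.11%


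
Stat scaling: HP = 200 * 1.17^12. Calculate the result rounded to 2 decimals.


value = base * growth^level
= 200 * 1.17^12
= 200 * 6.580067
= 1316.01

1316.01 HP


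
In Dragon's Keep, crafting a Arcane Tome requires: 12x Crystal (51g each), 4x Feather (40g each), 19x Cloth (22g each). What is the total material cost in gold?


Cost breakdown:
  Crystal: 12 * 51 = 612
  Feather: 4 * 40 = 160
  Cloth: 19 * 22 = 418
Total = 612 + 160 + 418 = 1190

1190 gold


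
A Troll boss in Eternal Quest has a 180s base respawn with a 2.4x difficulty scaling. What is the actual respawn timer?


Respawn time = base * multiplier
= 180 * 2.4
= 432.0 seconds

432.0 seconds


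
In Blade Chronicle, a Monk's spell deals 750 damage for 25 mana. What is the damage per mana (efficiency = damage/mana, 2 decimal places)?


Efficiency = damage / mana
= 750 / 25
= 30.00

30.00 dmg/mana


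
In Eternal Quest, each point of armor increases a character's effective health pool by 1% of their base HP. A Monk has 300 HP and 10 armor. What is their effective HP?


EHP = 300 * (1 + 10/100)
= 300 * (1 + 0.1)
= 300 * 1.1
= 330.0

330.0 EHP


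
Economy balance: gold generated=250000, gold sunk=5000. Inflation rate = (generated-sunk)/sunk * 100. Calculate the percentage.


Net gold = 250000 - 5000 = 245000
Inflation rate = net / sunk * 100 = 245000 / 5000 * 100
= 49.0 * 100
= 4900.00%

4900.00%


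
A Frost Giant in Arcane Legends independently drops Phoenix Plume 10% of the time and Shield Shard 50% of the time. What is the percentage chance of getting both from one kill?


For independent events, P(both) = P(A) * P(B)
= 10% * 50%
= 500 / 100 %
= 5.0%

5.0%


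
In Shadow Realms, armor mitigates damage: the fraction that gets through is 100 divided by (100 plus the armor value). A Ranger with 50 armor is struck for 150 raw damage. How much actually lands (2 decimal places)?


actual = 150 * 100 / (100 + 50)
= 150 * 100 / 150
= 15000 / 150
= 100.00

100.00 damage


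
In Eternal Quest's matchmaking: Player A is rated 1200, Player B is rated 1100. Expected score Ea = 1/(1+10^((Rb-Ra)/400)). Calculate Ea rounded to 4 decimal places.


Elo expected score: Ea = 1/(1 + 10^((Rb-Ra)/400))
Rb - Ra = 1100 - 1200 = -100
(Rb-Ra)/400 = -100/400 = -0.25
10^-0.25 = 0.562341
Ea = 1/(1 + 0.562341) = 1/1.562341 = 0.6401

0.6401


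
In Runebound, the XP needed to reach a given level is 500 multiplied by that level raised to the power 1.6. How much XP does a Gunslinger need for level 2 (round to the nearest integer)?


XP = 500 * level^1.6
Substitute level = 2:
XP = 500 * 2^1.6
= 500 * 3.0314
= 1516

1516 XP


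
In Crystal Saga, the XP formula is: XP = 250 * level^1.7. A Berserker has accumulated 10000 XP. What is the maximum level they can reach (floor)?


XP = 250 * level^1.7, so level = (XP / 250)^(1/1.7)
= (10000 / 250)^(1/1.7)
= 40.0^0.5882
= 8.7577
Floor: level = 8

level 8


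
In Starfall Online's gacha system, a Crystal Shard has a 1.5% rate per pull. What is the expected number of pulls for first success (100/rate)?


Expected pulls for a geometric distribution = 1/p = 100 / rate%
= 100 / 1.5
= 66.67

66.67 pulls


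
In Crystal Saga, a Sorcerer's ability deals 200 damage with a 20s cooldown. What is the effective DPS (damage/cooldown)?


DPS = damage / cooldown
= 200 / 20
= 10.00

10.00 DPS


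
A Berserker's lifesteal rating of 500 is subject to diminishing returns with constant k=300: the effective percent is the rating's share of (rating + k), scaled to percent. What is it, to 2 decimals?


effective% = rating / (rating + k) * 100
= 500 / (500 + 300) * 100
= 500 / 800 * 100
= 0.625 * 100
= 62.50%

62.50%


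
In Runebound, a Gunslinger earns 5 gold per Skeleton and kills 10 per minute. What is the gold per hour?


Gold per minute = 5 * 10 = 50
Gold per hour = 50 * 60 = 3000

3000 gold/hour


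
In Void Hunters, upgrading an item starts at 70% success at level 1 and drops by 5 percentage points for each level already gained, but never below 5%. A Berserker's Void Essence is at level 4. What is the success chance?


raw_rate = 70 - 5 * (4 - 1)
= 70 - 5 * 3
= 70 - 15
= 55
Apply floor: max(55, 5) = 55%

55%


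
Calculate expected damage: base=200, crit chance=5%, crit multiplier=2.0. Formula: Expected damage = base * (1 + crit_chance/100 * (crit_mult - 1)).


E[dmg] = base * (1 + crit_chance * (crit_mult - 1))
cc as decimal = 5/100 = 0.05
cm - 1 = 2.0 - 1 = 1.0
Bonus factor = 0.05 * 1.0 = 0.05
Total multiplier = 1 + 0.05 = 1.05
Expected damage = 200 * 1.05 = 210.00

210.00 damage


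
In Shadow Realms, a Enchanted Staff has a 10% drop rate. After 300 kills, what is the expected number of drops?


Expected drops = kills * (drop_rate / 100)
= 300 * (10 / 100)
= 300 * 0.1
= 30.0

30.0 drops


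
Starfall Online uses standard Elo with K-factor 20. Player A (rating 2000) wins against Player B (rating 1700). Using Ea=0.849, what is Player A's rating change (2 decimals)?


Elo update: delta = K * (S - Ea), where S = 1 (wins)
S - Ea = 1 - 0.849 = 0.151
Rating change = 20 * 0.151
= 3.02

3.02 rating points


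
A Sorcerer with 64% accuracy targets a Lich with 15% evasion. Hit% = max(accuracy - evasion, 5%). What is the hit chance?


accuracy - evasion = 64 - 15 = 49
Apply floor: max(49, 5) = 49
Hit chance = 49%

49%


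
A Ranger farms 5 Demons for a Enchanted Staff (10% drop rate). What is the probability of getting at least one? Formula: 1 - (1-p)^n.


P(at least one) = 1 - P(none) = 1 - (1-p)^n
p = 10/100 = 0.1
1 - p = 0.9
(1 - p)^5 = 0.9^5 = 0.590490
P(at least one) = 1 - 0.590490 = 0.4095

0.4095


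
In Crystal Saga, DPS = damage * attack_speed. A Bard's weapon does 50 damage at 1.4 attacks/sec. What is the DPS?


DPS = damage * attack_speed
= 50 * 1.4
= 70.0

70.0 DPS


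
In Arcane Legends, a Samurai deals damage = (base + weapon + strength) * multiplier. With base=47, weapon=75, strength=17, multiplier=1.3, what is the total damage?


Sum base + weapon + str = 47 + 75 + 17 = 139
Multiply by 1.3:
139 * 1.3 = 180.7

180.7 damage


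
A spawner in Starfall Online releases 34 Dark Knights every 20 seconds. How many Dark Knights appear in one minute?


Spawns per minute = count * (60 / interval)
= 34 * (60 / 20)
= 34 * 3.0
= 102.0

102.0 per minute


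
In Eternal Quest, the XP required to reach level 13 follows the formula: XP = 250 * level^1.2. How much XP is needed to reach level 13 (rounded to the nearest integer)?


XP = 250 * level^1.2
Substitute level = 13:
XP = 250 * 13^1.2
= 250 * 21.7136
= 5428

5428 XP


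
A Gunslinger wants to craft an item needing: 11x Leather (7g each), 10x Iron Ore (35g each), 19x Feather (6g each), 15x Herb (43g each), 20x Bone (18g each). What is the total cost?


Cost breakdown:
  Leather: 11 * 7 = 77
  Iron Ore: 10 * 35 = 350
  Feather: 19 * 6 = 114
  Herb: 15 * 43 = 645
  Bone: 20 * 18 = 360
Total = 77 + 350 + 114 + 645 + 360 = 1546

1546 gold


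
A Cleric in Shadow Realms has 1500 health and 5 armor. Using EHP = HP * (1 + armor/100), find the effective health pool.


EHP = 1500 * (1 + 5/100)
= 1500 * (1 + 0.05)
= 1500 * 1.05
= 1575.0

1575.0 EHP


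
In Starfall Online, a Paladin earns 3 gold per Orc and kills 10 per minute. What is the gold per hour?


Gold per minute = 3 * 10 = 30
Gold per hour = 30 * 60 = 1800

1800 gold/hour


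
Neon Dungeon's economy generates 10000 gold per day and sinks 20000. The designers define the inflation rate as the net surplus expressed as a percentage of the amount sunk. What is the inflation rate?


Net gold = 10000 - 20000 = -10000
Inflation rate = net / sunk * 100 = -10000 / 20000 * 100
= -0.5 * 100
= -50.00%

-50.00%


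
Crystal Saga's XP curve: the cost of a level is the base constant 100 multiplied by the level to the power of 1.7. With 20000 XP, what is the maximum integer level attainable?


XP = 100 * level^1.7, so level = (XP / 100)^(1/1.7)
= (20000 / 100)^(1/1.7)
= 200.0^0.5882
= 22.5708
Floor: level = 22

level 22


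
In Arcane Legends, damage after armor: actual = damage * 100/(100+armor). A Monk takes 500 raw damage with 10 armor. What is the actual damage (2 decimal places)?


actual = 500 * 100 / (100 + 10)
= 500 * 100 / 110
= 50000 / 110
= 454.55

454.55 damage


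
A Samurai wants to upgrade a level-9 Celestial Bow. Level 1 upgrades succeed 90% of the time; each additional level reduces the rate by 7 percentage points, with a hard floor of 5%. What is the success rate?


raw_rate = 90 - 7 * (9 - 1)
= 90 - 7 * 8
= 90 - 56
= 34
Apply floor: max(34, 5) = 34%

34%


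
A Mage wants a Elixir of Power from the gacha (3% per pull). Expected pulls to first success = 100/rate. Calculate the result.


Expected pulls for a geometric distribution = 1/p = 100 / rate%
= 100 / 3
= 33.33

33.33 pulls


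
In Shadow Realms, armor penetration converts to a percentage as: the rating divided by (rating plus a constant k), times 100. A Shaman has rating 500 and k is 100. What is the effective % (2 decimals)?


effective% = rating / (rating + k) * 100
= 500 / (500 + 100) * 100
= 500 / 600 * 100
= 0.833333 * 100
= 83.33%

83.33%


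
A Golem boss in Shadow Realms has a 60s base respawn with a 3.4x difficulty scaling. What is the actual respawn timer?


Respawn time = base * multiplier
= 60 * 3.4
= 204.0 seconds

204.0 seconds


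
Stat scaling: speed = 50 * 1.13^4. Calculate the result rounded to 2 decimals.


value = base * growth^level
= 50 * 1.13^4
= 50 * 1.630474
= 81.52

81.52 speed


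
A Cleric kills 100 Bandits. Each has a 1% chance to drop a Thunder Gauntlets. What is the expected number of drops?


Expected drops = kills * (drop_rate / 100)
= 100 * (1 / 100)
= 100 * 0.01
= 1.0

1.0 drops


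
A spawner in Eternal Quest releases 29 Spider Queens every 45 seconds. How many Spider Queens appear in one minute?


Spawns per minute = count * (60 / interval)
= 29 * (60 / 45)
= 29 * 1.3333
= 38.67

38.67 per minute


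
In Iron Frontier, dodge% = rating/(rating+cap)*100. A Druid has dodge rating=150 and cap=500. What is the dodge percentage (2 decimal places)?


dodge% = 150 / (150 + 500) * 100
= 150 / 650 * 100
= 0.230769 * 100
= 23.08%

23.08%


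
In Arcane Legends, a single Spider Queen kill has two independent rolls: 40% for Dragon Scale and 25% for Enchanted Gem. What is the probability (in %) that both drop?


For independent events, P(both) = P(A) * P(B)
= 40% * 25%
= 1000 / 100 %
= 10.0%

10.0%


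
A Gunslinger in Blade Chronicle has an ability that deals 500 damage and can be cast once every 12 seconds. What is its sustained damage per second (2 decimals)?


DPS = damage / cooldown
= 500 / 12
= 41.67

41.67 DPS


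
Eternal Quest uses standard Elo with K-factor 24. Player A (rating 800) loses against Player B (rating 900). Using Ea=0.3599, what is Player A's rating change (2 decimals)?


Elo update: delta = K * (S - Ea), where S = 0 (loses)
S - Ea = 0 - 0.3599 = -0.3599
Rating change = 24 * -0.3599
= -8.64

-8.64 rating points


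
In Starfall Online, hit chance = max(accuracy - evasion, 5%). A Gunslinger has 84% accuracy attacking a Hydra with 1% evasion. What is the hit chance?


accuracy - evasion = 84 - 1 = 83
Apply floor: max(83, 5) = 83
Hit chance = 83%

83%


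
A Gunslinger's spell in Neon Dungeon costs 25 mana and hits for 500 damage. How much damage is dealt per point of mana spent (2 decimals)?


Efficiency = damage / mana
= 500 / 25
= 20.00

20.00 dmg/mana


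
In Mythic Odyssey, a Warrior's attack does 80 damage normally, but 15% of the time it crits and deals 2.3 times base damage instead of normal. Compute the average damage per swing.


E[dmg] = base * (1 + crit_chance * (crit_mult - 1))
cc as decimal = 15/100 = 0.15
cm - 1 = 2.3 - 1 = 1.3
Bonus factor = 0.15 * 1.3 = 0.195
Total multiplier = 1 + 0.195 = 1.195
Expected damage = 80 * 1.195 = 95.60

95.60 damage


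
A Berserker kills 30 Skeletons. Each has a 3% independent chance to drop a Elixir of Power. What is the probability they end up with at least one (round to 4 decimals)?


P(at least one) = 1 - P(none) = 1 - (1-p)^n
p = 3/100 = 0.03
1 - p = 0.97
(1 - p)^30 = 0.97^30 = 0.401007
P(at least one) = 1 - 0.401007 = 0.5990

0.5990


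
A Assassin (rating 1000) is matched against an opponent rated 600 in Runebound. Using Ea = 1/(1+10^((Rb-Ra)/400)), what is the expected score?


Elo expected score: Ea = 1/(1 + 10^((Rb-Ra)/400))
Rb - Ra = 600 - 1000 = -400
(Rb-Ra)/400 = -400/400 = -1.0
10^-1.0 = 0.1
Ea = 1/(1 + 0.1) = 1/1.1 = 0.9091

0.9091


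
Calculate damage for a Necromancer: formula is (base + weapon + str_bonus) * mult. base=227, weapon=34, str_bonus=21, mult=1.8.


Sum base + weapon + str = 227 + 34 + 21 = 282
Multiply by 1.8:
282 * 1.8 = 507.6

507.6 damage


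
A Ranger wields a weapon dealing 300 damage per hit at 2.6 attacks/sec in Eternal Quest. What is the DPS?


DPS = damage * attack_speed
= 300 * 2.6
= 780.0

780.0 DPS


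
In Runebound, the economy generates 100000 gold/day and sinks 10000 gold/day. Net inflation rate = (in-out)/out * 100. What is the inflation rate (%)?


Net gold = 100000 - 10000 = 90000
Inflation rate = net / sunk * 100 = 90000 / 10000 * 100
= 9.0 * 100
= 900.00%

900.00%


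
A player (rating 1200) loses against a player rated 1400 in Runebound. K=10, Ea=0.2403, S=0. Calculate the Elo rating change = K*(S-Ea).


Elo update: delta = K * (S - Ea), where S = 0 (loses)
S - Ea = 0 - 0.2403 = -0.2403
Rating change = 10 * -0.2403
= -2.40

-2.40 rating points


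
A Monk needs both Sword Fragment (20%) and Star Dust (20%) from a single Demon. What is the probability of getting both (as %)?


For independent events, P(both) = P(A) * P(B)
= 20% * 20%
= 400 / 100 %
= 4.0%

4.0%


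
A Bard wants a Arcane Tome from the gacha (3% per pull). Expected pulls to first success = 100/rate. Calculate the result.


Expected pulls for a geometric distribution = 1/p = 100 / rate%
= 100 / 3
= 33.33

33.33 pulls


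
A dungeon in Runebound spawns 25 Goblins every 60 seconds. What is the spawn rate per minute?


Spawns per minute = count * (60 / interval)
= 25 * (60 / 60)
= 25 * 1.0
= 25.0

25.0 per minute


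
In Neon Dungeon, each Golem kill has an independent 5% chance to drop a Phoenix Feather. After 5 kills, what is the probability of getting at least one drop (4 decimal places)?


P(at least one) = 1 - P(none) = 1 - (1-p)^n
p = 5/100 = 0.05
1 - p = 0.95
(1 - p)^5 = 0.95^5 = 0.773781
P(at least one) = 1 - 0.773781 = 0.2262

0.2262


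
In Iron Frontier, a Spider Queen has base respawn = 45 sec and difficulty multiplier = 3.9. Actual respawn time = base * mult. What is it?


Respawn time = base * multiplier
= 45 * 3.9
= 175.5 seconds

175.5 seconds


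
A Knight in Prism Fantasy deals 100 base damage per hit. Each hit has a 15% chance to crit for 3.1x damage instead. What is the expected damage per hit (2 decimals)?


E[dmg] = base * (1 + crit_chance * (crit_mult - 1))
cc as decimal = 15/100 = 0.15
cm - 1 = 3.1 - 1 = 2.1
Bonus factor = 0.15 * 2.1 = 0.315
Total multiplier = 1 + 0.315 = 1.315
Expected damage = 100 * 1.315 = 131.50

131.50 damage


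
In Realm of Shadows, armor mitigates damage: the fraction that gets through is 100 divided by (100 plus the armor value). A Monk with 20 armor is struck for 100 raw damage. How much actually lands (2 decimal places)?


actual = 100 * 100 / (100 + 20)
= 100 * 100 / 120
= 10000 / 120
= 83.33

83.33 damage


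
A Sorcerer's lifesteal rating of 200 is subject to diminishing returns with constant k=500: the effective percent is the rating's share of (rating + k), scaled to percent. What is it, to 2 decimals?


effective% = rating / (rating + k) * 100
= 200 / (200 + 500) * 100
= 200 / 700 * 100
= 0.285714 * 100
= 28.57%

28.57%


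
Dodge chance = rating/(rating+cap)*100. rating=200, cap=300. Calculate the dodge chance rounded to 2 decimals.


dodge% = 200 / (200 + 300) * 100
= 200 / 500 * 100
= 0.4 * 100
= 40.00%

40.00%


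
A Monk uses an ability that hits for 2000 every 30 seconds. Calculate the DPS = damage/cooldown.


DPS = damage / cooldown
= 2000 / 30
= 66.67

66.67 DPS


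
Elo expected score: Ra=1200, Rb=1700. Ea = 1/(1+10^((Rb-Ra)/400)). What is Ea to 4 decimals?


Elo expected score: Ea = 1/(1 + 10^((Rb-Ra)/400))
Rb - Ra = 1700 - 1200 = 500
(Rb-Ra)/400 = 500/400 = 1.25
10^1.25 = 17.782794
Ea = 1/(1 + 17.782794) = 1/18.782794 = 0.0532

0.0532


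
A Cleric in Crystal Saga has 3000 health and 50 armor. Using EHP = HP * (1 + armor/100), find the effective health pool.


EHP = 3000 * (1 + 50/100)
= 3000 * (1 + 0.5)
= 3000 * 1.5
= 4500.0

4500.0 EHP


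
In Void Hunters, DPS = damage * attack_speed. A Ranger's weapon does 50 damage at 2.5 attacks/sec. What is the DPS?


DPS = damage * attack_speed
= 50 * 2.5
= 125.0

125.0 DPS


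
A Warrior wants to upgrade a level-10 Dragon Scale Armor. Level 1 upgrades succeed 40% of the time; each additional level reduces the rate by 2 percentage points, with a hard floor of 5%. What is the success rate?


raw_rate = 40 - 2 * (10 - 1)
= 40 - 2 * 9
= 40 - 18
= 22
Apply floor: max(22, 5) = 22%

22%


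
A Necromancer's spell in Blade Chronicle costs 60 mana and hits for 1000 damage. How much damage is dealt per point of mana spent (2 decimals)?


Efficiency = damage / mana
= 1000 / 60
= 16.67

16.67 dmg/mana


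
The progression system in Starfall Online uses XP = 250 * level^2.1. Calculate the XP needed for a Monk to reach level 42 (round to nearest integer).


XP = 250 * level^2.1
Substitute level = 42:
XP = 250 * 42^2.1
= 250 * 2563.4421
= 640861

640861 XP


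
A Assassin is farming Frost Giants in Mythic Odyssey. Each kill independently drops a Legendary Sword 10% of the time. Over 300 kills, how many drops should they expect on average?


Expected drops = kills * (drop_rate / 100)
= 300 * (10 / 100)
= 300 * 0.1
= 30.0

30.0 drops


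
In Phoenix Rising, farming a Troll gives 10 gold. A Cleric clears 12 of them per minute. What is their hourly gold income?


Gold per minute = 10 * 12 = 120
Gold per hour = 120 * 60 = 7200

7200 gold/hour


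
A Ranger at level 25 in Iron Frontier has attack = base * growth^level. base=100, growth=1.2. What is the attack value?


value = base * growth^level
= 100 * 1.2^25
= 100 * 95.396217
= 9539.62

9539.62 attack


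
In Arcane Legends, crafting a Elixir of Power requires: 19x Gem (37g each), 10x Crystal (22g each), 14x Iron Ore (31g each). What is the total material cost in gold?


Cost breakdown:
  Gem: 19 * 37 = 703
  Crystal: 10 * 22 = 220
  Iron Ore: 14 * 31 = 434
Total = 703 + 220 + 434 = 1357

1357 gold


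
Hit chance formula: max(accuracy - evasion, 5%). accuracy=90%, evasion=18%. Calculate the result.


accuracy - evasion = 90 - 18 = 72
Apply floor: max(72, 5) = 72
Hit chance = 72%

72%


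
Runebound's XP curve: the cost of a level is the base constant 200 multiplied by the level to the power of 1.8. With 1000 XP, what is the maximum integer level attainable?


XP = 200 * level^1.8, so level = (XP / 200)^(1/1.8)
= (1000 / 200)^(1/1.8)
= 5.0^0.5556
= 2.4452
Floor: level = 2

level 2


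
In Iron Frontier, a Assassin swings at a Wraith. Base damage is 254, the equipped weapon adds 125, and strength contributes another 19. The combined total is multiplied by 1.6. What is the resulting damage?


Sum base + weapon + str = 254 + 125 + 19 = 398
Multiply by 1.6:
398 * 1.6 = 636.8

636.8 damage


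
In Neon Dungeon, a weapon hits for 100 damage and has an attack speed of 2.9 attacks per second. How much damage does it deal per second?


DPS = damage * attack_speed
= 100 * 2.9
= 290.0

290.0 DPS


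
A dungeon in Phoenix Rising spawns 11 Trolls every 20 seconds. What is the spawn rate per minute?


Spawns per minute = count * (60 / interval)
= 11 * (60 / 20)
= 11 * 3.0
= 33.0

33.0 per minute


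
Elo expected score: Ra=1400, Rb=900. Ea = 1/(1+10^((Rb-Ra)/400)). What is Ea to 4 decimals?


Elo expected score: Ea = 1/(1 + 10^((Rb-Ra)/400))
Rb - Ra = 900 - 1400 = -500
(Rb-Ra)/400 = -500/400 = -1.25
10^-1.25 = 0.056234
Ea = 1/(1 + 0.056234) = 1/1.056234 = 0.9468

0.9468


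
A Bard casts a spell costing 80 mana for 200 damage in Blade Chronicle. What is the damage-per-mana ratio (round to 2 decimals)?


Efficiency = damage / mana
= 200 / 80
= 2.50

2.50 dmg/mana


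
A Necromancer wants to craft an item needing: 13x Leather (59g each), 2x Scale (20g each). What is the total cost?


Cost breakdown:
  Leather: 13 * 59 = 767
  Scale: 2 * 20 = 40
Total = 767 + 40 = 807

807 gold


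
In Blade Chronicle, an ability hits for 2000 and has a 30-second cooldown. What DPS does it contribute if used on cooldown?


DPS = damage / cooldown
= 2000 / 30
= 66.67

66.67 DPS


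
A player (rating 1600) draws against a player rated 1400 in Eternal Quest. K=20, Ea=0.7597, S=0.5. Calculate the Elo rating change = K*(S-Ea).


Elo update: delta = K * (S - Ea), where S = 0.5 (draws)
S - Ea = 0.5 - 0.7597 = -0.2597
Rating change = 20 * -0.2597
= -5.19

-5.19 rating points


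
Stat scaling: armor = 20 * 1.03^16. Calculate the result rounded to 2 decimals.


value = base * growth^level
= 20 * 1.03^16
= 20 * 1.604706
= 32.09

32.09 armor


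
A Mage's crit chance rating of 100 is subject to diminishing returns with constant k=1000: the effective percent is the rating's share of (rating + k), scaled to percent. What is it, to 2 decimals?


effective% = rating / (rating + k) * 100
= 100 / (100 + 1000) * 100
= 100 / 1100 * 100
= 0.090909 * 100
= 9.09%

9.09%


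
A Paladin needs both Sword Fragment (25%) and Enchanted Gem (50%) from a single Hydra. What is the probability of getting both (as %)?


For independent events, P(both) = P(A) * P(B)
= 25% * 50%
= 1250 / 100 %
= 12.5%

12.5%


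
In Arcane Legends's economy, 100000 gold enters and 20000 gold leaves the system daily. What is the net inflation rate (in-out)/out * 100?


Net gold = 100000 - 20000 = 80000
Inflation rate = net / sunk * 100 = 80000 / 20000 * 100
= 4.0 * 100
= 400.00%

400.00%


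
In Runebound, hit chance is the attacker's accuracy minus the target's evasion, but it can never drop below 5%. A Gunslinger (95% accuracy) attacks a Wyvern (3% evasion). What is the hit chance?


accuracy - evasion = 95 - 3 = 92
Apply floor: max(92, 5) = 92
Hit chance = 92%

92%
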